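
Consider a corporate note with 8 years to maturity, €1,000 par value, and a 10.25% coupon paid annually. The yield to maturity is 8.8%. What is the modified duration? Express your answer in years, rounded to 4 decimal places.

Periodic yield y = 0.088. First find Macaulay duration:
  t   CF        PV=CF/(1+0.088)^t    t·PV
  1       102.50        94.2096        94.2096
  2       102.50        86.5897       173.1793
  3       102.50        79.5861       238.7583
  4       102.50        73.1490       292.5959
  5       102.50        67.2325       336.1626
  6       102.50        61.7946       370.7676
  7       102.50        56.7965       397.5755
  8     1,102.50       561.4970     4,491.9759
  Σ                  1,080.8549     6,395.2247
P = 1,080.8549; Macaulay duration = 6,395.2247 / 1,080.8549 = 5.91682 years.
Modified duration = D_Mac / (1 + y) = 5.91682 / 1.088 = 5.43825 years.

5.4383 years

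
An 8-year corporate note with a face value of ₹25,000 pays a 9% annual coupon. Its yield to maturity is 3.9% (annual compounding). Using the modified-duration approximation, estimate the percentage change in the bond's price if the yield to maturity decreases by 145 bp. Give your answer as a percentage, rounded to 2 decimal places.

Periodic yield y = 0.039. Modified duration first:
  t   CF        PV=CF/(1+0.039)^t    t·PV
  1     2,250.00     2,165.5438     2,165.5438
  2     2,250.00     2,084.2577     4,168.5155
  3     2,250.00     2,006.0228     6,018.0685
  4     2,250.00     1,930.7246     7,722.8984
  5     2,250.00     1,858.2527     9,291.2637
  6     2,250.00     1,788.5012    10,731.0071
  7     2,250.00     1,721.3678    12,049.5749
  8    27,250.00    20,065.1369   160,521.0948
  Σ                 33,619.8076   212,667.9667
P = 33,619.8076; D_Mac = 6.32567 yrs; D_mod = 6.32567/(1+0.039) = 6.08823 yrs.
ΔP/P ≈ -D_mod · Δy = -6.08823 × (-0.0145) = +0.088279 = +8.8279%.

+8.83%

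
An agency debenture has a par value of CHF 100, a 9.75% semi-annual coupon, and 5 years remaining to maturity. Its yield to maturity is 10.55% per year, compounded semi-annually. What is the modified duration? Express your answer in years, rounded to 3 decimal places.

Periodic yield y = 0.05275. First find Macaulay duration:
  t   CF        PV=CF/(1+0.05275)^t    t·PV
  1        4.875         4.6307         4.6307
  2        4.875         4.3987         8.7974
  3        4.875         4.1783        12.5349
  4        4.875         3.9689        15.8757
  5        4.875         3.7701        18.8503
  6        4.875         3.5812        21.4869
  7        4.875         3.4017        23.8120
  8        4.875         3.2313        25.8501
  9        4.875         3.0694        27.6242
  10     104.875        62.7219       627.2194
  Σ                     96.9521       786.6817
P = 96.9521; Macaulay duration = 786.6817 / 96.9521 = 8.11412 half-year periods = 4.05706 years.
Modified duration = D_Mac / (1 + y) = 4.05706 / 1.05275 = 3.85378 years.

3.854 years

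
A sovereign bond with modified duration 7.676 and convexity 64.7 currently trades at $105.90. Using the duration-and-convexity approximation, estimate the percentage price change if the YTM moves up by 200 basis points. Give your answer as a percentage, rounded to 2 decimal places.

Duration effect: -D_mod·Δy = -7.676 × (+0.02) = -0.153520
Convexity effect: ½·C·(Δy)² = 0.5 × 64.7 × (0.02)² = +0.0129400
ΔP/P ≈ -0.153520 + 0.0129400 = -0.140580
= -14.0580%.

-14.06%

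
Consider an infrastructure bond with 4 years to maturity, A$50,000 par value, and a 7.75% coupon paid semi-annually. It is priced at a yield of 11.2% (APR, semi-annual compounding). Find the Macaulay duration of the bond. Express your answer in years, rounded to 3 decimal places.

Periodic yield y = 0.056. Discount each cash flow and weight by its period:
  t   CF        PV=CF/(1+0.056)^t    t·PV
  1     1,937.50     1,834.7538     1,834.7538
  2     1,937.50     1,737.4562     3,474.9125
  3     1,937.50     1,645.3184     4,935.9552
  4     1,937.50     1,558.0667     6,232.2667
  5     1,937.50     1,475.4419     7,377.2096
  6     1,937.50     1,397.1988     8,383.1928
  7     1,937.50     1,323.1049     9,261.7344
  8    51,937.50    33,586.8825   268,695.0604
  Σ                 44,558.2233   310,195.0854
Price P = Σ PV = 44,558.2233.
Macaulay duration = Σ(t·PV) / P = 310,195.0854 / 44,558.2233 = 6.96157 half-year periods.
In years: 6.96157 / 2 = 3.48078 years.

3.481 years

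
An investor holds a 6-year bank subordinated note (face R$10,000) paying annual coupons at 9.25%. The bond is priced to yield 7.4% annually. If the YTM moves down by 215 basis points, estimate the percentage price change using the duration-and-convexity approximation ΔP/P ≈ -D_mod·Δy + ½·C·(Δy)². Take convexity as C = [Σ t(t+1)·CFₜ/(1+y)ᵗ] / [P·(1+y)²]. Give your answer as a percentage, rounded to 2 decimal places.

+10.48%

With y = 0.074:
  t   CF        PV=CF/(1+0.074)^t    t·PV        t(t+1)·PV
  1       925.00       861.2663       861.2663       1,722.5326
  2       925.00       801.9239     1,603.8478       4,811.5435
  3       925.00       746.6703     2,240.0110       8,960.0438
  4       925.00       695.2238     2,780.8950      13,904.4752
  5       925.00       647.3219     3,236.6097      19,419.6582
  6    10,925.00     7,118.6191    42,711.7148     298,982.0035
  Σ                 10,871.0254    53,434.3446     347,800.2569
P = 10,871.0254; D_Mac = 4.91530 yrs; D_mod = 4.57663 yrs; C = 27.73645.
Duration effect: -4.57663 × (-0.0215) = +0.098398
Convexity effect: 0.5 × 27.73645 × (-0.0215)² = +0.0064106
ΔP/P ≈ +0.098398 + 0.0064106 = +0.104808 = +10.4808%.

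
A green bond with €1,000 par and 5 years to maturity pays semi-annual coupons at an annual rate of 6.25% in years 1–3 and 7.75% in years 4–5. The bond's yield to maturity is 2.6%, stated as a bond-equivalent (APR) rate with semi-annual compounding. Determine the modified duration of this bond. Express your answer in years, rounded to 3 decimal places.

Periodic yield y = 0.013. First find Macaulay duration:
  t   CF        PV=CF/(1+0.013)^t    t·PV
  1        31.25        30.8490        30.8490
  2        31.25        30.4531        60.9061
  3        31.25        30.0623        90.1868
  4        31.25        29.6765       118.7059
  5        31.25        29.2956       146.4781
  6        31.25        28.9197       173.5180
  7        38.75        35.4002       247.8013
  8        38.75        34.9459       279.5671
  9        38.75        34.4974       310.4768
  10    1,038.75       912.8861     9,128.8608
  Σ                  1,196.9857    10,587.3500
P = 1,196.9857; Macaulay duration = 10,587.3500 / 1,196.9857 = 8.84501 half-year periods = 4.42250 years.
Modified duration = D_Mac / (1 + y) = 4.42250 / 1.013 = 4.36575 years.

4.366 years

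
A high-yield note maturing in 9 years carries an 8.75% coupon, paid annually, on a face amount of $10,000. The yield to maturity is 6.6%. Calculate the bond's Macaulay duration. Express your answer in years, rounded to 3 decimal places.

Periodic yield y = 0.066. Discount each cash flow and weight by its year:
  t   CF        PV=CF/(1+0.066)^t    t·PV
  1       875.00       820.8255       820.8255
  2       875.00       770.0052     1,540.0103
  3       875.00       722.3313     2,166.9939
  4       875.00       677.6091     2,710.4364
  5       875.00       635.6558     3,178.2791
  6       875.00       596.3000     3,577.8001
  7       875.00       559.3809     3,915.6662
  8       875.00       524.7475     4,197.9804
  9    10,875.00     6,118.0697    55,062.6277
  Σ                 11,424.9251    77,170.6197
Price P = Σ PV = 11,424.9251.
Macaulay duration = Σ(t·PV) / P = 77,170.6197 / 11,424.9251 = 6.75458 years.

6.755 years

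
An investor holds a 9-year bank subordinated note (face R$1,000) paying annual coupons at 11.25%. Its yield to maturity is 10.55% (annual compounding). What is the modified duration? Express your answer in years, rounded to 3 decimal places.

5.570 years

Periodic yield y = 0.1055. First find Macaulay duration:
  t   CF        PV=CF/(1+0.1055)^t    t·PV
  1       112.50       101.7639       101.7639
  2       112.50        92.0524       184.1048
  3       112.50        83.2676       249.8029
  4       112.50        75.3213       301.2850
  5       112.50        68.1332       340.6660
  6       112.50        61.6311       369.7867
  7       112.50        55.7495       390.2468
  8       112.50        50.4293       403.4340
  9     1,112.50       451.0984     4,059.8857
  Σ                  1,039.4467     6,400.9758
P = 1,039.4467; Macaulay duration = 6,400.9758 / 1,039.4467 = 6.15806 years.
Modified duration = D_Mac / (1 + y) = 6.15806 / 1.1055 = 5.57038 years.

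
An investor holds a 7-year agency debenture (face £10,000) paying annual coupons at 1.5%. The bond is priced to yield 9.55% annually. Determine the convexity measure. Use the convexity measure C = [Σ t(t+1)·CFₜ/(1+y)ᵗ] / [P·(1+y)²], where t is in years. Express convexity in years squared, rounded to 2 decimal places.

With y = 0.0955:
  t   CF        PV=CF/(1+0.0955)^t    t·PV        t(t+1)·PV
  1       150.00       136.9238       136.9238         273.8476
  2       150.00       124.9875       249.9750         749.9249
  3       150.00       114.0917       342.2751       1,369.1006
  4       150.00       104.1458       416.5832       2,082.9159
  5       150.00        95.0669       475.3345       2,852.0071
  6       150.00        86.7795       520.6768       3,644.7375
  7    10,150.00     5,360.1799    37,521.2596     300,170.0765
  Σ                  6,022.1751    39,663.0279     311,142.6101
P = 6,022.1751.
Convexity = Σ t(t+1)·PV / [P·(1+y)²] = 311,142.6101 / (6,022.1751 × 1.200120) = 43.05081.

43.05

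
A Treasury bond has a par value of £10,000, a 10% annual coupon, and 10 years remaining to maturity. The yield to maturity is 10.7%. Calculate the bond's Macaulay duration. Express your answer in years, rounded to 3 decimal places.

Periodic yield y = 0.107. Discount each cash flow and weight by its year:
  t   CF        PV=CF/(1+0.107)^t    t·PV
  1     1,000.00       903.3424       903.3424
  2     1,000.00       816.0274     1,632.0549
  3     1,000.00       737.1522     2,211.4565
  4     1,000.00       665.9008     2,663.6031
  5     1,000.00       601.5364     3,007.6819
  6     1,000.00       543.3933     3,260.3598
  7     1,000.00       490.8702     3,436.0913
  8     1,000.00       443.4238     3,547.3907
  9     1,000.00       400.5635     3,605.0718
  10   11,000.00     3,980.3061    39,803.0614
  Σ                  9,582.5161    64,070.1136
Price P = Σ PV = 9,582.5161.
Macaulay duration = Σ(t·PV) / P = 64,070.1136 / 9,582.5161 = 6.68615 years.

6.686 years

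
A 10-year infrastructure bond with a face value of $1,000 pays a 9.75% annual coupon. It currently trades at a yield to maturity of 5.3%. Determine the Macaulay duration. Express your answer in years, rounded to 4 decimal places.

Periodic yield y = 0.053. Discount each cash flow and weight by its year:
  t   CF        PV=CF/(1+0.053)^t    t·PV
  1        97.50        92.5926        92.5926
  2        97.50        87.9322       175.8644
  3        97.50        83.5064       250.5191
  4        97.50        79.3033       317.2131
  5        97.50        75.3118       376.5588
  6        97.50        71.5211       429.1268
  7        97.50        67.9213       475.4491
  8        97.50        64.5027       516.0213
  9        97.50        61.2561       551.3048
  10    1,097.50       654.8183     6,548.1831
  Σ                  1,338.6657     9,732.8331
Price P = Σ PV = 1,338.6657.
Macaulay duration = Σ(t·PV) / P = 9,732.8331 / 1,338.6657 = 7.27055 years.

7.2705 years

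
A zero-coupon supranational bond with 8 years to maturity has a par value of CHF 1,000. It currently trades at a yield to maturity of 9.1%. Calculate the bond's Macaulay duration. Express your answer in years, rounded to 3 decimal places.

A zero-coupon bond has a single cash flow at maturity, so its Macaulay duration equals its maturity: 8 years.

8.000 years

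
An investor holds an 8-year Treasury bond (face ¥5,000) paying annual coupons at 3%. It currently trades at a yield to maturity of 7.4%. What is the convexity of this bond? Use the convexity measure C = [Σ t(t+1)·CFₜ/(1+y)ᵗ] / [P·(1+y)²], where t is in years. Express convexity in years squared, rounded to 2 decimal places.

53.00

With y = 0.074:
  t   CF        PV=CF/(1+0.074)^t    t·PV        t(t+1)·PV
  1       150.00       139.6648       139.6648         279.3296
  2       150.00       130.0417       260.0834         780.2503
  3       150.00       121.0817       363.2450       1,452.9801
  4       150.00       112.7390       450.9560       2,254.7798
  5       150.00       104.9711       524.8556       3,149.1338
  6       150.00        97.7385       586.4309       4,105.0161
  7       150.00        91.0042       637.0292       5,096.2335
  8     5,150.00     2,909.1960    23,273.5678     209,462.1102
  Σ                  3,706.4369    26,235.8327     226,579.8333
P = 3,706.4369.
Convexity = Σ t(t+1)·PV / [P·(1+y)²] = 226,579.8333 / (3,706.4369 × 1.153476) = 52.99758.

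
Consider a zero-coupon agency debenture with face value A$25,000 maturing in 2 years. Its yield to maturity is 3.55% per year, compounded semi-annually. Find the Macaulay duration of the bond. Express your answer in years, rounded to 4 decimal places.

A zero-coupon bond has a single cash flow at maturity, so its Macaulay duration equals its maturity: 2 years.
(Equivalently: 4 semi-annual periods ÷ 2 = 2 years.)

2.0000 years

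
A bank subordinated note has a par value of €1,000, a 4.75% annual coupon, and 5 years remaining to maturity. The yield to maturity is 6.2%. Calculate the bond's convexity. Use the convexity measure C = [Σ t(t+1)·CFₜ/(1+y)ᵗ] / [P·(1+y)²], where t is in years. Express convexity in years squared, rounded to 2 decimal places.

23.44

With y = 0.062:
  t   CF        PV=CF/(1+0.062)^t    t·PV        t(t+1)·PV
  1        47.50        44.7269        44.7269          89.4539
  2        47.50        42.1158        84.2315         252.6945
  3        47.50        39.6570       118.9711         475.8842
  4        47.50        37.3418       149.3673         746.8365
  5     1,047.50       775.4101     3,877.0504      23,262.3027
  Σ                    939.2516     4,274.3472      24,827.1718
P = 939.2516.
Convexity = Σ t(t+1)·PV / [P·(1+y)²] = 24,827.1718 / (939.2516 × 1.127844) = 23.43669.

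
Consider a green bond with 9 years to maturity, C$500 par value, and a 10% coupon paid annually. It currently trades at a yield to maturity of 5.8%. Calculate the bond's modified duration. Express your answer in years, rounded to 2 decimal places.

6.30 years

Periodic yield y = 0.058. First find Macaulay duration:
  t   CF        PV=CF/(1+0.058)^t    t·PV
  1        50.00        47.2590        47.2590
  2        50.00        44.6682        89.3364
  3        50.00        42.2195       126.6585
  4        50.00        39.9050       159.6200
  5        50.00        37.7174       188.5870
  6        50.00        35.6497       213.8983
  7        50.00        33.6954       235.8676
  8        50.00        31.8482       254.7855
  9       550.00       331.1248     2,980.1230
  Σ                    644.0871     4,296.1352
P = 644.0871; Macaulay duration = 4,296.1352 / 644.0871 = 6.67011 years.
Modified duration = D_Mac / (1 + y) = 6.67011 / 1.058 = 6.30446 years.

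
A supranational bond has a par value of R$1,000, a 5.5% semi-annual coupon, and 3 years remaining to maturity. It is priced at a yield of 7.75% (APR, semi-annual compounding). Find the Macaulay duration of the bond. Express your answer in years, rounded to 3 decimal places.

2.799 years

Periodic yield y = 0.03875. Discount each cash flow and weight by its period:
  t   CF        PV=CF/(1+0.03875)^t    t·PV
  1        27.50        26.4741        26.4741
  2        27.50        25.4865        50.9730
  3        27.50        24.5358        73.6073
  4        27.50        23.6205        94.4819
  5        27.50        22.7393       113.6966
  6     1,027.50       817.9290     4,907.5740
  Σ                    940.7852     5,266.8070
Price P = Σ PV = 940.7852.
Macaulay duration = Σ(t·PV) / P = 5,266.8070 / 940.7852 = 5.59831 half-year periods.
In years: 5.59831 / 2 = 2.79915 years.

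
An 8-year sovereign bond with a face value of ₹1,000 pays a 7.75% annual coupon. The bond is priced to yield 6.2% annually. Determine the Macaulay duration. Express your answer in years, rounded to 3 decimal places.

6.337 years

Periodic yield y = 0.062. Discount each cash flow and weight by its year:
  t   CF        PV=CF/(1+0.062)^t    t·PV
  1        77.50        72.9755        72.9755
  2        77.50        68.7152       137.4304
  3        77.50        64.7036       194.1107
  4        77.50        60.9261       243.7045
  5        77.50        57.3692       286.8462
  6        77.50        54.0200       324.1200
  7        77.50        50.8663       356.0640
  8     1,077.50       665.9186     5,327.3488
  Σ                  1,095.4945     6,942.6002
Price P = Σ PV = 1,095.4945.
Macaulay duration = Σ(t·PV) / P = 6,942.6002 / 1,095.4945 = 6.33741 years.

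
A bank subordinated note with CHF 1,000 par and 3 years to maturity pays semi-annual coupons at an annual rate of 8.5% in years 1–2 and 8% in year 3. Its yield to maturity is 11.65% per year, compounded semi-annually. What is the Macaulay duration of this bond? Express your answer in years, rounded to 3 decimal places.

Periodic yield y = 0.05825. Discount each cash flow and weight by its period:
  t   CF        PV=CF/(1+0.05825)^t    t·PV
  1        42.50        40.1606        40.1606
  2        42.50        37.9501        75.9001
  3        42.50        35.8611       107.5834
  4        42.50        33.8872       135.5488
  5        40.00        30.1383       150.6914
  6     1,040.00       740.4635     4,442.7812
  Σ                    918.4609     4,952.6657
Price P = Σ PV = 918.4609.
Macaulay duration = Σ(t·PV) / P = 4,952.6657 / 918.4609 = 5.39235 half-year periods.
In years: 5.39235 / 2 = 2.69618 years.

2.696 years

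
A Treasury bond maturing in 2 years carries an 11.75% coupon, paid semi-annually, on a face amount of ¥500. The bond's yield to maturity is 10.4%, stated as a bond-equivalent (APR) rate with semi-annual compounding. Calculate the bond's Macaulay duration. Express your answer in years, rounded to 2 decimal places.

1.84 years

Periodic yield y = 0.052. Discount each cash flow and weight by its period:
  t   CF        PV=CF/(1+0.052)^t    t·PV
  1       29.375        27.9230        27.9230
  2       29.375        26.5428        53.0856
  3       29.375        25.2308        75.6923
  4      529.375       432.2156     1,728.8625
  Σ                    511.9122     1,885.5634
Price P = Σ PV = 511.9122.
Macaulay duration = Σ(t·PV) / P = 1,885.5634 / 511.9122 = 3.68337 half-year periods.
In years: 3.68337 / 2 = 1.84169 years.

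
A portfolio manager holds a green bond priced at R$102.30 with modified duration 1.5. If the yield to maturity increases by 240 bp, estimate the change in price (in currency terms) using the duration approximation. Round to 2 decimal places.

Duration approximation: ΔP/P ≈ -D_mod · Δy = -1.5 × (+0.024) = -0.036000.
ΔP ≈ 102.30 × (-0.036000) = -3.68280.

-R$3.68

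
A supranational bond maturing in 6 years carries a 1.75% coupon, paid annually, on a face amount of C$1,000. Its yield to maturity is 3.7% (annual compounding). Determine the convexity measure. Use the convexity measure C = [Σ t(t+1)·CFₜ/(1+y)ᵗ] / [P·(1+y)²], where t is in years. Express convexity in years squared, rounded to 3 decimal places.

36.734

With y = 0.037:
  t   CF        PV=CF/(1+0.037)^t    t·PV        t(t+1)·PV
  1        17.50        16.8756        16.8756          33.7512
  2        17.50        16.2735        32.5470          97.6409
  3        17.50        15.6928        47.0785         188.3142
  4        17.50        15.1329        60.5317         302.6586
  5        17.50        14.5930        72.9649         437.7897
  6     1,017.50       818.2045     4,909.2272      34,364.5903
  Σ                    896.7724     5,139.2250      35,424.7448
P = 896.7724.
Convexity = Σ t(t+1)·PV / [P·(1+y)²] = 35,424.7448 / (896.7724 × 1.075369) = 36.73390.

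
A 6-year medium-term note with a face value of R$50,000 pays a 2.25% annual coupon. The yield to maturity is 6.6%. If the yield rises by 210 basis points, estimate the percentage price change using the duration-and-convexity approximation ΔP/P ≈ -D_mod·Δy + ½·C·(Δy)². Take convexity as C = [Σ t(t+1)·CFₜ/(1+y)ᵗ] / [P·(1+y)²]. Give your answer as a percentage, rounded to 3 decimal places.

-10.344%

With y = 0.066:
  t   CF        PV=CF/(1+0.066)^t    t·PV        t(t+1)·PV
  1     1,125.00     1,055.3471     1,055.3471       2,110.6942
  2     1,125.00       990.0067     1,980.0133       5,940.0399
  3     1,125.00       928.7117     2,786.1350      11,144.5402
  4     1,125.00       871.2117     3,484.8468      17,424.2342
  5     1,125.00       817.2718     4,086.3589      24,518.1532
  6    51,125.00    34,840.9584   209,045.7503   1,463,320.2523
  Σ                 39,503.5073   222,438.4515   1,524,457.9140
P = 39,503.5073; D_Mac = 5.63085 yrs; D_mod = 5.28223 yrs; C = 33.95982.
Duration effect: -5.28223 × (+0.021) = -0.110927
Convexity effect: 0.5 × 33.95982 × (0.021)² = +0.0074881
ΔP/P ≈ -0.110927 + 0.0074881 = -0.103439 = -10.3439%.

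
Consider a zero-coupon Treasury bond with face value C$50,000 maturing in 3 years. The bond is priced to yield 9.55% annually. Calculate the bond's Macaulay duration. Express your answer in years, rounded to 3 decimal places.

A zero-coupon bond has a single cash flow at maturity, so its Macaulay duration equals its maturity: 3 years.

3.000 years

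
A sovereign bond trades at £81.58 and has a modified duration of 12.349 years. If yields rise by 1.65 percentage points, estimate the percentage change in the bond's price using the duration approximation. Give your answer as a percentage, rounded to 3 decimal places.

-20.376%

Duration approximation: ΔP/P ≈ -D_mod · Δy = -12.349 × (+0.0165) = -0.2037585.
As a percentage: -20.37585%.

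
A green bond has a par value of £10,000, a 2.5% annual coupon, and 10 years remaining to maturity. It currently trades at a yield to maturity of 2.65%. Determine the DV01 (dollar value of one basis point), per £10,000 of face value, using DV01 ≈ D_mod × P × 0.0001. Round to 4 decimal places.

Periodic yield y = 0.0265.
  t   CF        PV=CF/(1+0.0265)^t    t·PV
  1       250.00       243.5460       243.5460
  2       250.00       237.2587       474.5174
  3       250.00       231.1336       693.4009
  4       250.00       225.1667       900.6669
  5       250.00       219.3538     1,096.7692
  6       250.00       213.6910     1,282.1462
  7       250.00       208.1744     1,457.2208
  8       250.00       202.8002     1,622.4016
  9       250.00       197.5647     1,778.0826
  10   10,250.00     7,891.0415    78,910.4152
  Σ                  9,869.7308    88,459.1667
P = 9,869.7308; D_Mac = 8.96267 yrs; D_mod = 8.73129 yrs.
DV01 ≈ 8.73129 × 9,869.7308 × 0.0001 = 8.617552.

£8.6176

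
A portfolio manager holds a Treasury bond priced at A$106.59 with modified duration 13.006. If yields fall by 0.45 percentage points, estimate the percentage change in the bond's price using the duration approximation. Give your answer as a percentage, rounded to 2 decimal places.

Duration approximation: ΔP/P ≈ -D_mod · Δy = -13.006 × (-0.0045) = +0.058527.
As a percentage: +5.8527%.

+5.85%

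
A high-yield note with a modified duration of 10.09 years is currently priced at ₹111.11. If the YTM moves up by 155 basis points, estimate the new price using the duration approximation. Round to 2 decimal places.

Duration approximation: ΔP/P ≈ -D_mod · Δy = -10.09 × (+0.0155) = -0.156395.
New price ≈ 111.11 × (1 - 0.156395) = 93.73295155.

₹93.73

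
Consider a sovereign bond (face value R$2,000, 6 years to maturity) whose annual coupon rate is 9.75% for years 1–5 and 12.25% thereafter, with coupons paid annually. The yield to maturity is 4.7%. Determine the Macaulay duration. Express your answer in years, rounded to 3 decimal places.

Periodic yield y = 0.047. Discount each cash flow and weight by its year:
  t   CF        PV=CF/(1+0.047)^t    t·PV
  1       195.00       186.2464       186.2464
  2       195.00       177.8858       355.7716
  3       195.00       169.9005       509.7014
  4       195.00       162.2736       649.0944
  5       195.00       154.9891       774.9456
  6     2,245.00     1,704.2616    10,225.5695
  Σ                  2,555.5570    12,701.3289
Price P = Σ PV = 2,555.5570.
Macaulay duration = Σ(t·PV) / P = 12,701.3289 / 2,555.5570 = 4.97008 years.

4.970 years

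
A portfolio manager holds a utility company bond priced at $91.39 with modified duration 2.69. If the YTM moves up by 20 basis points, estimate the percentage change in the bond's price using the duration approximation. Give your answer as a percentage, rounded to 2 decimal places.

-0.54%

Duration approximation: ΔP/P ≈ -D_mod · Δy = -2.69 × (+0.002) = -0.005380.
As a percentage: -0.5380%.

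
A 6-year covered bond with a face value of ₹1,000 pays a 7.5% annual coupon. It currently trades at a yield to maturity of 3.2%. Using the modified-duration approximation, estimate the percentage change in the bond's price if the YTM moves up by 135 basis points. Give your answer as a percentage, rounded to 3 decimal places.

Periodic yield y = 0.032. Modified duration first:
  t   CF        PV=CF/(1+0.032)^t    t·PV
  1        75.00        72.6744        72.6744
  2        75.00        70.4209       140.8419
  3        75.00        68.2374       204.7121
  4        75.00        66.1215       264.4859
  5        75.00        64.0712       320.3559
  6     1,075.00       889.8776     5,339.2657
  Σ                  1,231.4030     6,342.3358
P = 1,231.4030; D_Mac = 5.15050 yrs; D_mod = 5.15050/(1+0.032) = 4.99079 yrs.
ΔP/P ≈ -D_mod · Δy = -4.99079 × (+0.0135) = -0.067376 = -6.7376%.

-6.738%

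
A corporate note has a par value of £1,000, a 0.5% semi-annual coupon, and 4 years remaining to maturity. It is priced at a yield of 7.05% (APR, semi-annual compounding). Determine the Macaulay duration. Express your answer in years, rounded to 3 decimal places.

Periodic yield y = 0.03525. Discount each cash flow and weight by its period:
  t   CF        PV=CF/(1+0.03525)^t    t·PV
  1         2.50         2.4149         2.4149
  2         2.50         2.3326         4.6653
  3         2.50         2.2532         6.7597
  4         2.50         2.1765         8.7060
  5         2.50         2.1024        10.5120
  6         2.50         2.0308        12.1848
  7         2.50         1.9617        13.7316
  8     1,002.50       759.8406     6,078.7244
  Σ                    775.1127     6,137.6987
Price P = Σ PV = 775.1127.
Macaulay duration = Σ(t·PV) / P = 6,137.6987 / 775.1127 = 7.91846 half-year periods.
In years: 7.91846 / 2 = 3.95923 years.

3.959 years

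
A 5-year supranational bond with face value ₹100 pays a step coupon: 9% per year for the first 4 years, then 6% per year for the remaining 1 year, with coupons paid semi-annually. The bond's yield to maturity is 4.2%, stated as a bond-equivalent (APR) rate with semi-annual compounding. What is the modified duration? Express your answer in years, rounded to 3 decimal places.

Periodic yield y = 0.021. First find Macaulay duration:
  t   CF        PV=CF/(1+0.021)^t    t·PV
  1         4.50         4.4074         4.4074
  2         4.50         4.3168         8.6336
  3         4.50         4.2280        12.6840
  4         4.50         4.1410        16.5642
  5         4.50         4.0559        20.2793
  6         4.50         3.9724        23.8347
  7         4.50         3.8907        27.2352
  8         4.50         3.8107        30.4857
  9         3.00         2.4882        22.3940
  10      103.00        83.6719       836.7193
  Σ                    118.9832     1,003.2375
P = 118.9832; Macaulay duration = 1,003.2375 / 118.9832 = 8.43176 half-year periods = 4.21588 years.
Modified duration = D_Mac / (1 + y) = 4.21588 / 1.021 = 4.12917 years.

4.129 years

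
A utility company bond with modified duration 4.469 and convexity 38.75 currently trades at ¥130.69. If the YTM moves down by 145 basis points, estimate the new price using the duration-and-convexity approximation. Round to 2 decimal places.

Duration effect: -D_mod·Δy = -4.469 × (-0.0145) = +0.0648005
Convexity effect: ½·C·(Δy)² = 0.5 × 38.75 × (-0.0145)² = +0.00407359375
ΔP/P ≈ +0.0648005 + 0.00407359375 = +0.06887409375
New price ≈ 130.69 × (1 + 0.06887409375) = 139.6911553121875.

¥139.69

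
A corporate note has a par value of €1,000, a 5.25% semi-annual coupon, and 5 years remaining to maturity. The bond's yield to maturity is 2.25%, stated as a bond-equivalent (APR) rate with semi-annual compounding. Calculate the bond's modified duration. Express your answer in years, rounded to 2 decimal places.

Periodic yield y = 0.01125. First find Macaulay duration:
  t   CF        PV=CF/(1+0.01125)^t    t·PV
  1        26.25        25.9580        25.9580
  2        26.25        25.6692        51.3384
  3        26.25        25.3836        76.1509
  4        26.25        25.1012       100.4050
  5        26.25        24.8220       124.1100
  6        26.25        24.5459       147.2751
  7        26.25        24.2728       169.9095
  8        26.25        24.0028       192.0220
  9        26.25        23.7357       213.6215
  10    1,026.25       917.6305     9,176.3047
  Σ                  1,141.1216    10,277.0949
P = 1,141.1216; Macaulay duration = 10,277.0949 / 1,141.1216 = 9.00613 half-year periods = 4.50307 years.
Modified duration = D_Mac / (1 + y) = 4.50307 / 1.01125 = 4.45297 years.

4.45 years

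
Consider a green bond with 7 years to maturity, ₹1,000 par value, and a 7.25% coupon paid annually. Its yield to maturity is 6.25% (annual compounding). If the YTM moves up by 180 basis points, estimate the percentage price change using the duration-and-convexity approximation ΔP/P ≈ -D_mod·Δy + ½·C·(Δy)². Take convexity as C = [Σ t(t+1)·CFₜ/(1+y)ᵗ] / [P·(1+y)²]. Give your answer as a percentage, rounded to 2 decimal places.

With y = 0.0625:
  t   CF        PV=CF/(1+0.0625)^t    t·PV        t(t+1)·PV
  1        72.50        68.2353        68.2353         136.4706
  2        72.50        64.2215       128.4429         385.3287
  3        72.50        60.4437       181.3312         725.3246
  4        72.50        56.8882       227.5528       1,137.7642
  5        72.50        53.5418       267.7092       1,606.2553
  6        72.50        50.3923       302.3539       2,116.4775
  7     1,072.50       701.6083     4,911.2582      39,290.0659
  Σ                  1,055.3312     6,086.8836      45,397.6868
P = 1,055.3312; D_Mac = 5.76775 yrs; D_mod = 5.42847 yrs; C = 38.10545.
Duration effect: -5.42847 × (+0.018) = -0.097712
Convexity effect: 0.5 × 38.10545 × (0.018)² = +0.0061731
ΔP/P ≈ -0.097712 + 0.0061731 = -0.091539 = -9.1539%.

-9.15%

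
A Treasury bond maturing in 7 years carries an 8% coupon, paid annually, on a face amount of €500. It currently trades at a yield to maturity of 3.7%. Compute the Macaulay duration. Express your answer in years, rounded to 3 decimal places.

Periodic yield y = 0.037. Discount each cash flow and weight by its year:
  t   CF        PV=CF/(1+0.037)^t    t·PV
  1        40.00        38.5728        38.5728
  2        40.00        37.1965        74.3931
  3        40.00        35.8694       107.6081
  4        40.00        34.5896       138.3582
  5        40.00        33.3554       166.7770
  6        40.00        32.1653       192.9917
  7       540.00       418.7381     2,931.1666
  Σ                    630.4870     3,649.8676
Price P = Σ PV = 630.4870.
Macaulay duration = Σ(t·PV) / P = 3,649.8676 / 630.4870 = 5.78897 years.

5.789 years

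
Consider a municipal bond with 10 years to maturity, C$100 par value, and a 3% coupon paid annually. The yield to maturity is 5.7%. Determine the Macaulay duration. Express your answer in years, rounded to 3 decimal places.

Periodic yield y = 0.057. Discount each cash flow and weight by its year:
  t   CF        PV=CF/(1+0.057)^t    t·PV
  1         3.00         2.8382         2.8382
  2         3.00         2.6852         5.3703
  3         3.00         2.5404         7.6211
  4         3.00         2.4034         9.6135
  5         3.00         2.2738        11.3688
  6         3.00         2.1512        12.9069
  7         3.00         2.0351        14.2460
  8         3.00         1.9254        15.4032
  9         3.00         1.8216        16.3941
  10      103.00        59.1681       591.6806
  Σ                     79.8422       687.4430
Price P = Σ PV = 79.8422.
Macaulay duration = Σ(t·PV) / P = 687.4430 / 79.8422 = 8.61002 years.

8.610 years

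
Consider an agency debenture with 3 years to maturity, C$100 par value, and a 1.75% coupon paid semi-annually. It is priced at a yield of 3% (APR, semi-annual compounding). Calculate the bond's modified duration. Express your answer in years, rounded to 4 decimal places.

2.8909 years

Periodic yield y = 0.015. First find Macaulay duration:
  t   CF        PV=CF/(1+0.015)^t    t·PV
  1        0.875         0.8621         0.8621
  2        0.875         0.8493         1.6987
  3        0.875         0.8368         2.5103
  4        0.875         0.8244         3.2976
  5        0.875         0.8122         4.0611
  6      100.875        92.2544       553.5267
  Σ                     96.4393       565.9565
P = 96.4393; Macaulay duration = 565.9565 / 96.4393 = 5.86853 half-year periods = 2.93426 years.
Modified duration = D_Mac / (1 + y) = 2.93426 / 1.015 = 2.89090 years.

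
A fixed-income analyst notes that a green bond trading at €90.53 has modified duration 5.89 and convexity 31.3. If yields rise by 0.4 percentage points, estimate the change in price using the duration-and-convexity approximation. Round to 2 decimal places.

-€2.11

Duration effect: -D_mod·Δy = -5.89 × (+0.004) = -0.023560
Convexity effect: ½·C·(Δy)² = 0.5 × 31.3 × (0.004)² = +0.0002504
ΔP/P ≈ -0.023560 + 0.0002504 = -0.0233096
ΔP ≈ 90.53 × (-0.0233096) = -2.110218088.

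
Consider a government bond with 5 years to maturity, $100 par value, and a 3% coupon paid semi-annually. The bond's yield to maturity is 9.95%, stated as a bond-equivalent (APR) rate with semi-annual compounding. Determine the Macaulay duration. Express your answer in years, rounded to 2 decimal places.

4.61 years

Periodic yield y = 0.04975. Discount each cash flow and weight by its period:
  t   CF        PV=CF/(1+0.04975)^t    t·PV
  1         1.50         1.4289         1.4289
  2         1.50         1.3612         2.7224
  3         1.50         1.2967         3.8900
  4         1.50         1.2352         4.9409
  5         1.50         1.1767         5.8834
  6         1.50         1.1209         6.7255
  7         1.50         1.0678         7.4746
  8         1.50         1.0172         8.1376
  9         1.50         0.9690         8.7209
  10      101.50        62.4608       624.6075
  Σ                     73.1344       674.5318
Price P = Σ PV = 73.1344.
Macaulay duration = Σ(t·PV) / P = 674.5318 / 73.1344 = 9.22319 half-year periods.
In years: 9.22319 / 2 = 4.61159 years.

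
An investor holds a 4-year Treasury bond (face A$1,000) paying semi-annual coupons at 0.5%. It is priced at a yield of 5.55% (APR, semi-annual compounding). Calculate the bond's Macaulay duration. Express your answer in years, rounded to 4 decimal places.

Periodic yield y = 0.02775. Discount each cash flow and weight by its period:
  t   CF        PV=CF/(1+0.02775)^t    t·PV
  1         2.50         2.4325         2.4325
  2         2.50         2.3668         4.7336
  3         2.50         2.3029         6.9087
  4         2.50         2.2407         8.9629
  5         2.50         2.1802        10.9012
  6         2.50         2.1214        12.7282
  7         2.50         2.0641        14.4486
  8     1,002.50       805.3497     6,442.7975
  Σ                    821.0583     6,503.9133
Price P = Σ PV = 821.0583.
Macaulay duration = Σ(t·PV) / P = 6,503.9133 / 821.0583 = 7.92138 half-year periods.
In years: 7.92138 / 2 = 3.96069 years.

3.9607 years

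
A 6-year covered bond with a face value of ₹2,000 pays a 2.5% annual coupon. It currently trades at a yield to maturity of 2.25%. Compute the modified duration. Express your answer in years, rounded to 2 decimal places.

5.52 years

Periodic yield y = 0.0225. First find Macaulay duration:
  t   CF        PV=CF/(1+0.0225)^t    t·PV
  1        50.00        48.8998        48.8998
  2        50.00        47.8237        95.6474
  3        50.00        46.7714       140.3141
  4        50.00        45.7422       182.9687
  5        50.00        44.7356       223.6781
  6     2,050.00     1,793.7998    10,762.7985
  Σ                  2,027.7724    11,454.3066
P = 2,027.7724; Macaulay duration = 11,454.3066 / 2,027.7724 = 5.64871 years.
Modified duration = D_Mac / (1 + y) = 5.64871 / 1.0225 = 5.52441 years.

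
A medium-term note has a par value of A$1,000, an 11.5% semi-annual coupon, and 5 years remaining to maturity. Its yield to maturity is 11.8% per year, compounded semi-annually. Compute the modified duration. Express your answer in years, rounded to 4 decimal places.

3.7124 years

Periodic yield y = 0.059. First find Macaulay duration:
  t   CF        PV=CF/(1+0.059)^t    t·PV
  1        57.50        54.2965        54.2965
  2        57.50        51.2715       102.5430
  3        57.50        48.4150       145.2450
  4        57.50        45.7177       182.8706
  5        57.50        43.1706       215.8530
  6        57.50        40.7654       244.5926
  7        57.50        38.4943       269.4599
  8        57.50        36.3496       290.7972
  9        57.50        34.3245       308.9205
  10    1,057.50       596.1023     5,961.0227
  Σ                    988.9074     7,775.6010
P = 988.9074; Macaulay duration = 7,775.6010 / 988.9074 = 7.86282 half-year periods = 3.93141 years.
Modified duration = D_Mac / (1 + y) = 3.93141 / 1.059 = 3.71238 years.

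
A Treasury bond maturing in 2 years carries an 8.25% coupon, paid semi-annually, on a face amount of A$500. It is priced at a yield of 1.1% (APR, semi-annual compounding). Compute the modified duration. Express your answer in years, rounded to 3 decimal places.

1.882 years

Periodic yield y = 0.0055. First find Macaulay duration:
  t   CF        PV=CF/(1+0.0055)^t    t·PV
  1       20.625        20.5122        20.5122
  2       20.625        20.4000        40.8000
  3       20.625        20.2884        60.8652
  4      520.625       509.3270     2,037.3081
  Σ                    570.5276     2,159.4854
P = 570.5276; Macaulay duration = 2,159.4854 / 570.5276 = 3.78507 half-year periods = 1.89253 years.
Modified duration = D_Mac / (1 + y) = 1.89253 / 1.0055 = 1.88218 years.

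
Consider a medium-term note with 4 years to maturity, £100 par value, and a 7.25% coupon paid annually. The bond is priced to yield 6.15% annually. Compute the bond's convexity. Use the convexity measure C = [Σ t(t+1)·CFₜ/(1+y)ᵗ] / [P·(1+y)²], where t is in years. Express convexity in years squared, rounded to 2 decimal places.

15.51

With y = 0.0615:
  t   CF        PV=CF/(1+0.0615)^t    t·PV        t(t+1)·PV
  1         7.25         6.8300         6.8300          13.6599
  2         7.25         6.4343        12.8685          38.6055
  3         7.25         6.0615        18.1844          72.7376
  4       107.25        84.4729       337.8915       1,689.4576
  Σ                    103.7986       375.7744       1,814.4607
P = 103.7986.
Convexity = Σ t(t+1)·PV / [P·(1+y)²] = 1,814.4607 / (103.7986 × 1.126782) = 15.51373.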